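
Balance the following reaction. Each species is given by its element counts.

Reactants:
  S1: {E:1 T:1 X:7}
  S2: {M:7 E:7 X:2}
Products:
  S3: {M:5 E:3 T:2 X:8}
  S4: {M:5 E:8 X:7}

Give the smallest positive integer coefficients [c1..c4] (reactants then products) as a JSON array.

Coefficients: [6, 5, 3, 4]

M: 6·0+5·7 = 35 | 3·5+4·5 = 35
E: 6·1+5·7 = 41 | 3·3+4·8 = 41
T: 6·1+5·0 = 6 | 3·2+4·0 = 6
X: 6·7+5·2 = 52 | 3·8+4·7 = 52
gcd(6,5,3,4) = 1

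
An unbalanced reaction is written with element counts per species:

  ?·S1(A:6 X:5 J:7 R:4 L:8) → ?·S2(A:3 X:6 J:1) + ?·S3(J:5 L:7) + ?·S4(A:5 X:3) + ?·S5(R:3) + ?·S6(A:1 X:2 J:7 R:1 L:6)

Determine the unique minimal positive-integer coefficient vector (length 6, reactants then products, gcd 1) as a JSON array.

Coefficients: [5, 1, 4, 5, 6, 2]

A: 5·6 = 30 | 1·3+4·0+5·5+6·0+2·1 = 30
X: 5·5 = 25 | 1·6+4·0+5·3+6·0+2·2 = 25
J: 5·7 = 35 | 1·1+4·5+5·0+6·0+2·7 = 35
R: 5·4 = 20 | 1·0+4·0+5·0+6·3+2·1 = 20
L: 5·8 = 40 | 1·0+4·7+5·0+6·0+2·6 = 40
gcd(5,1,4,5,6,2) = 1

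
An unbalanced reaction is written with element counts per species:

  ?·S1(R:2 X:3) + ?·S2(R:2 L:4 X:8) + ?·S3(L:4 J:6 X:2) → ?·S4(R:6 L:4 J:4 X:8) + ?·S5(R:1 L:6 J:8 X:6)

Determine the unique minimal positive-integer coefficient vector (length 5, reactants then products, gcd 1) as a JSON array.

R: 4·2+1·2+6·0 = 10 | 1·6+4·1 = 10
L: 4·0+1·4+6·4 = 28 | 1·4+4·6 = 28
J: 4·0+1·0+6·6 = 36 | 1·4+4·8 = 36
X: 4·3+1·8+6·2 = 32 | 1·8+4·6 = 32
gcd(4,1,6,1,4) = 1

Coefficients: [4, 1, 6, 1, 4]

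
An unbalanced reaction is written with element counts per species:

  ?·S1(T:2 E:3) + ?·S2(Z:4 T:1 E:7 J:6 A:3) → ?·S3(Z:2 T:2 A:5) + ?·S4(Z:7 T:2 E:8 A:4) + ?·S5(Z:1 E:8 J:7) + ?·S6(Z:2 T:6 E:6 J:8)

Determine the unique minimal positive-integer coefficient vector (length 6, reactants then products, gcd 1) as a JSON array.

Coefficients: [4, 6, 2, 2, 4, 1]

Z: 4·0+6·4 = 24 | 2·2+2·7+4·1+1·2 = 24
T: 4·2+6·1 = 14 | 2·2+2·2+4·0+1·6 = 14
E: 4·3+6·7 = 54 | 2·0+2·8+4·8+1·6 = 54
J: 4·0+6·6 = 36 | 2·0+2·0+4·7+1·8 = 36
A: 4·0+6·3 = 18 | 2·5+2·4+4·0+1·0 = 18
gcd(4,6,2,2,4,1) = 1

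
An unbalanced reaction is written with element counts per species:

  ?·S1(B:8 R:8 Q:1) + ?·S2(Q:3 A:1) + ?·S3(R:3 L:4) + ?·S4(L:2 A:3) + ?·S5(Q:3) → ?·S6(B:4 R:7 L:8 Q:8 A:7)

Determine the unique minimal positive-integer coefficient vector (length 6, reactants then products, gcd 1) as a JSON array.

B: 1·8+2·0+2·0+4·0+3·0 = 8 | 2·4 = 8
R: 1·8+2·0+2·3+4·0+3·0 = 14 | 2·7 = 14
L: 1·0+2·0+2·4+4·2+3·0 = 16 | 2·8 = 16
Q: 1·1+2·3+2·0+4·0+3·3 = 16 | 2·8 = 16
A: 1·0+2·1+2·0+4·3+3·0 = 14 | 2·7 = 14
gcd(1,2,2,4,3,2) = 1

Coefficients: [1, 2, 2, 4, 3, 2]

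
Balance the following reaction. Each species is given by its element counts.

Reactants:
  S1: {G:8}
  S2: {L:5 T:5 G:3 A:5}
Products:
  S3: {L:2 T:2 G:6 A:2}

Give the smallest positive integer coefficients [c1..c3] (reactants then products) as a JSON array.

Coefficients: [3, 2, 5]

L: 3·0+2·5 = 10 | 5·2 = 10
T: 3·0+2·5 = 10 | 5·2 = 10
G: 3·8+2·3 = 30 | 5·6 = 30
A: 3·0+2·5 = 10 | 5·2 = 10
gcd(3,2,5) = 1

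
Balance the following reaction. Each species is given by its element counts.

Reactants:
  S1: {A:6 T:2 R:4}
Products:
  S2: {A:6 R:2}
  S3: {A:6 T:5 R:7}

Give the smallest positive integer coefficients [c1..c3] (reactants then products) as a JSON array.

Coefficients: [5, 3, 2]

A: 5·6 = 30 | 3·6+2·6 = 30
T: 5·2 = 10 | 3·0+2·5 = 10
R: 5·4 = 20 | 3·2+2·7 = 20
gcd(5,3,2) = 1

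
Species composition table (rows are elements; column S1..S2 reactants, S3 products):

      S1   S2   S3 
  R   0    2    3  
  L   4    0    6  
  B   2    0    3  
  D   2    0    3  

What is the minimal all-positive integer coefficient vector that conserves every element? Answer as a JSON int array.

R: 3·0+3·2 = 6 | 2·3 = 6
L: 3·4+3·0 = 12 | 2·6 = 12
B: 3·2+3·0 = 6 | 2·3 = 6
D: 3·2+3·0 = 6 | 2·3 = 6
gcd(3,3,2) = 1

Coefficients: [3, 3, 2]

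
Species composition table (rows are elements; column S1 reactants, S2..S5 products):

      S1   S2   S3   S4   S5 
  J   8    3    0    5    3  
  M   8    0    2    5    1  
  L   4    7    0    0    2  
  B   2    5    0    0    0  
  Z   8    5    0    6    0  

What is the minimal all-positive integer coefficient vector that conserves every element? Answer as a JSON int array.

J: 5·8 = 40 | 2·3+6·0+5·5+3·3 = 40
M: 5·8 = 40 | 2·0+6·2+5·5+3·1 = 40
L: 5·4 = 20 | 2·7+6·0+5·0+3·2 = 20
B: 5·2 = 10 | 2·5+6·0+5·0+3·0 = 10
Z: 5·8 = 40 | 2·5+6·0+5·6+3·0 = 40
gcd(5,2,6,5,3) = 1

Coefficients: [5, 2, 6, 5, 3]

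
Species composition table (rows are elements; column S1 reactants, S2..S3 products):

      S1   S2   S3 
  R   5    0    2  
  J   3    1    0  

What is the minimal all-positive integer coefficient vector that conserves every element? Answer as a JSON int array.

R: 2·5 = 10 | 6·0+5·2 = 10
J: 2·3 = 6 | 6·1+5·0 = 6
gcd(2,6,5) = 1

Coefficients: [2, 6, 5]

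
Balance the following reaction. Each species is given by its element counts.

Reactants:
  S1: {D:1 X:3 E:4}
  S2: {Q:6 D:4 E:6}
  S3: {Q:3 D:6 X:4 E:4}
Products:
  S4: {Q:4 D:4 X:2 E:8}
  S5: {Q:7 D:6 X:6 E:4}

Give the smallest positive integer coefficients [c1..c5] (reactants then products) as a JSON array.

Coefficients: [4, 4, 1, 5, 1]

Q: 4·0+4·6+1·3 = 27 | 5·4+1·7 = 27
D: 4·1+4·4+1·6 = 26 | 5·4+1·6 = 26
X: 4·3+4·0+1·4 = 16 | 5·2+1·6 = 16
E: 4·4+4·6+1·4 = 44 | 5·8+1·4 = 44
gcd(4,4,1,5,1) = 1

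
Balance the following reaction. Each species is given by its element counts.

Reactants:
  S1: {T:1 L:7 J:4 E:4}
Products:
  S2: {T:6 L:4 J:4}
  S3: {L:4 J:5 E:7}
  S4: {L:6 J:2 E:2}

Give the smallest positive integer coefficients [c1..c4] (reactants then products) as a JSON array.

Coefficients: [6, 1, 2, 5]

T: 6·1 = 6 | 1·6+2·0+5·0 = 6
L: 6·7 = 42 | 1·4+2·4+5·6 = 42
J: 6·4 = 24 | 1·4+2·5+5·2 = 24
E: 6·4 = 24 | 1·0+2·7+5·2 = 24
gcd(6,1,2,5) = 1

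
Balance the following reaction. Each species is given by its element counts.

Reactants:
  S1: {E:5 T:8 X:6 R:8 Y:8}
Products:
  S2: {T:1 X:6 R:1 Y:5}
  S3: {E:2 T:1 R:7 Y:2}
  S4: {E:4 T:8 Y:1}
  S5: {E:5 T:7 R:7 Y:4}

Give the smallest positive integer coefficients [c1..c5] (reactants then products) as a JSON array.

E: 5·5 = 25 | 5·0+4·2+3·4+1·5 = 25
T: 5·8 = 40 | 5·1+4·1+3·8+1·7 = 40
X: 5·6 = 30 | 5·6+4·0+3·0+1·0 = 30
R: 5·8 = 40 | 5·1+4·7+3·0+1·7 = 40
Y: 5·8 = 40 | 5·5+4·2+3·1+1·4 = 40
gcd(5,5,4,3,1) = 1

Coefficients: [5, 5, 4, 3, 1]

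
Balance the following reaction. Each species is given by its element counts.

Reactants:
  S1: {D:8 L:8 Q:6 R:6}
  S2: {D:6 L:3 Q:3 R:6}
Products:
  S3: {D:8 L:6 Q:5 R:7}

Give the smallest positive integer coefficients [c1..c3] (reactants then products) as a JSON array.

Coefficients: [3, 4, 6]

D: 3·8+4·6 = 48 | 6·8 = 48
L: 3·8+4·3 = 36 | 6·6 = 36
Q: 3·6+4·3 = 30 | 6·5 = 30
R: 3·6+4·6 = 42 | 6·7 = 42
gcd(3,4,6) = 1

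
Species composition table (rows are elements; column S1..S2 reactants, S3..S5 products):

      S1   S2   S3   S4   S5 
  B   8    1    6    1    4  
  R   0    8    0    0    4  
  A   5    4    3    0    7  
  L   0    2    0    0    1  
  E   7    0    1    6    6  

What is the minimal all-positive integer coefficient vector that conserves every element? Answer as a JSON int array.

Coefficients: [5, 1, 5, 3, 2]

B: 5·8+1·1 = 41 | 5·6+3·1+2·4 = 41
R: 5·0+1·8 = 8 | 5·0+3·0+2·4 = 8
A: 5·5+1·4 = 29 | 5·3+3·0+2·7 = 29
L: 5·0+1·2 = 2 | 5·0+3·0+2·1 = 2
E: 5·7+1·0 = 35 | 5·1+3·6+2·6 = 35
gcd(5,1,5,3,2) = 1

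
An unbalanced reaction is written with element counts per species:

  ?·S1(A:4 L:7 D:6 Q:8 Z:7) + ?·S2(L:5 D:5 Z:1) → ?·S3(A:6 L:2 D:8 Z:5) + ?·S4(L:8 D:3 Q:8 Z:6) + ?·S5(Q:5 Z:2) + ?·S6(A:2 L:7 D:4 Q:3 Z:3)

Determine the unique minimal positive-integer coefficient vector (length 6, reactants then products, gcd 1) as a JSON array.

A: 5·4+1·0 = 20 | 2·6+1·0+4·0+4·2 = 20
L: 5·7+1·5 = 40 | 2·2+1·8+4·0+4·7 = 40
D: 5·6+1·5 = 35 | 2·8+1·3+4·0+4·4 = 35
Q: 5·8+1·0 = 40 | 2·0+1·8+4·5+4·3 = 40
Z: 5·7+1·1 = 36 | 2·5+1·6+4·2+4·3 = 36
gcd(5,1,2,1,4,4) = 1

Coefficients: [5, 1, 2, 1, 4, 4]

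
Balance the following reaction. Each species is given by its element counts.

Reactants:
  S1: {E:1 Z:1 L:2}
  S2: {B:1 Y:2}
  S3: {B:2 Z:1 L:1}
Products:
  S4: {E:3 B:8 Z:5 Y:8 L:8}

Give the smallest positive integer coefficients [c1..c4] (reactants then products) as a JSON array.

Coefficients: [3, 4, 2, 1]

E: 3·1+4·0+2·0 = 3 | 1·3 = 3
B: 3·0+4·1+2·2 = 8 | 1·8 = 8
Z: 3·1+4·0+2·1 = 5 | 1·5 = 5
Y: 3·0+4·2+2·0 = 8 | 1·8 = 8
L: 3·2+4·0+2·1 = 8 | 1·8 = 8
gcd(3,4,2,1) = 1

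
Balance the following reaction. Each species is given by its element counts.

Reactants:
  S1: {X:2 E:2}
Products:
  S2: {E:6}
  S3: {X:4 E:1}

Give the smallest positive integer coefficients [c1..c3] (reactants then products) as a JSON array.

Coefficients: [4, 1, 2]

X: 4·2 = 8 | 1·0+2·4 = 8
E: 4·2 = 8 | 1·6+2·1 = 8
gcd(4,1,2) = 1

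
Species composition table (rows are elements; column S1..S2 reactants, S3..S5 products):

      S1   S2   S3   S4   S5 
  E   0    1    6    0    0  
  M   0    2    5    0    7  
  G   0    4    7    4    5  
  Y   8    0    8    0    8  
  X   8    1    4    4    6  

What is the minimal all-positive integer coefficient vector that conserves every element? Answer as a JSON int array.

E: 2·0+6·1 = 6 | 1·6+3·0+1·0 = 6
M: 2·0+6·2 = 12 | 1·5+3·0+1·7 = 12
G: 2·0+6·4 = 24 | 1·7+3·4+1·5 = 24
Y: 2·8+6·0 = 16 | 1·8+3·0+1·8 = 16
X: 2·8+6·1 = 22 | 1·4+3·4+1·6 = 22
gcd(2,6,1,3,1) = 1

Coefficients: [2, 6, 1, 3, 1]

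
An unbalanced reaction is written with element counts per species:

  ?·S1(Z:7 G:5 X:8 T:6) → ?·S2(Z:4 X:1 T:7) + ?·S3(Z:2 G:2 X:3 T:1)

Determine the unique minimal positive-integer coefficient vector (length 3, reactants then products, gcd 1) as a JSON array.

Z: 2·7 = 14 | 1·4+5·2 = 14
G: 2·5 = 10 | 1·0+5·2 = 10
X: 2·8 = 16 | 1·1+5·3 = 16
T: 2·6 = 12 | 1·7+5·1 = 12
gcd(2,1,5) = 1

Coefficients: [2, 1, 5]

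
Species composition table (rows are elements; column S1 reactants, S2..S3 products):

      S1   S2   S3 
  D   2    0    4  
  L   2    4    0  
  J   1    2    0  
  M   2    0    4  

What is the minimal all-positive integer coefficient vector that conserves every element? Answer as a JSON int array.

Coefficients: [2, 1, 1]

D: 2·2 = 4 | 1·0+1·4 = 4
L: 2·2 = 4 | 1·4+1·0 = 4
J: 2·1 = 2 | 1·2+1·0 = 2
M: 2·2 = 4 | 1·0+1·4 = 4
gcd(2,1,1) = 1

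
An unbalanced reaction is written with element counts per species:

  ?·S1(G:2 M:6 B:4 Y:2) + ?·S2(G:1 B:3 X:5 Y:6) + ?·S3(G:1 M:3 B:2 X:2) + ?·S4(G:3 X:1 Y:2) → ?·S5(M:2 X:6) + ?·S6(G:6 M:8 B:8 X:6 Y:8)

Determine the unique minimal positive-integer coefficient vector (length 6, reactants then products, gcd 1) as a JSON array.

G: 4·2+4·1+6·1+4·3 = 30 | 1·0+5·6 = 30
M: 4·6+4·0+6·3+4·0 = 42 | 1·2+5·8 = 42
B: 4·4+4·3+6·2+4·0 = 40 | 1·0+5·8 = 40
X: 4·0+4·5+6·2+4·1 = 36 | 1·6+5·6 = 36
Y: 4·2+4·6+6·0+4·2 = 40 | 1·0+5·8 = 40
gcd(4,4,6,4,1,5) = 1

Coefficients: [4, 4, 6, 4, 1, 5]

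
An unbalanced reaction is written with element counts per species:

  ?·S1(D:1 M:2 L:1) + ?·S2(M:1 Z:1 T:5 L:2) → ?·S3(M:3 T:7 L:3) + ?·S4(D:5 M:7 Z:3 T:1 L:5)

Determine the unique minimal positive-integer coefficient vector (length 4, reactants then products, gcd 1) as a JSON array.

D: 5·1+3·0 = 5 | 2·0+1·5 = 5
M: 5·2+3·1 = 13 | 2·3+1·7 = 13
Z: 5·0+3·1 = 3 | 2·0+1·3 = 3
T: 5·0+3·5 = 15 | 2·7+1·1 = 15
L: 5·1+3·2 = 11 | 2·3+1·5 = 11
gcd(5,3,2,1) = 1

Coefficients: [5, 3, 2, 1]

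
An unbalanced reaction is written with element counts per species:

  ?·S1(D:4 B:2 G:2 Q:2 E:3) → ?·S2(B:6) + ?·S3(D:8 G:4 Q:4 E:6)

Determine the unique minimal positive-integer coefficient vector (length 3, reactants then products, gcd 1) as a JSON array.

D: 6·4 = 24 | 2·0+3·8 = 24
B: 6·2 = 12 | 2·6+3·0 = 12
G: 6·2 = 12 | 2·0+3·4 = 12
Q: 6·2 = 12 | 2·0+3·4 = 12
E: 6·3 = 18 | 2·0+3·6 = 18
gcd(6,2,3) = 1

Coefficients: [6, 2, 3]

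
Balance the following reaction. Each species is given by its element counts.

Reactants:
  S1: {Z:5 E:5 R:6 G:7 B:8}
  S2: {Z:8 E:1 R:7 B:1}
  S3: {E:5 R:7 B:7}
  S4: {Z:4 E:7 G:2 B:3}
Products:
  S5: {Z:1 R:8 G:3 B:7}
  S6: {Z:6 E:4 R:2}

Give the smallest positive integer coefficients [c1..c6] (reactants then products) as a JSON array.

Z: 1·5+3·8+1·0+1·4 = 33 | 3·1+5·6 = 33
E: 1·5+3·1+1·5+1·7 = 20 | 3·0+5·4 = 20
R: 1·6+3·7+1·7+1·0 = 34 | 3·8+5·2 = 34
G: 1·7+3·0+1·0+1·2 = 9 | 3·3+5·0 = 9
B: 1·8+3·1+1·7+1·3 = 21 | 3·7+5·0 = 21
gcd(1,3,1,1,3,5) = 1

Coefficients: [1, 3, 1, 1, 3, 5]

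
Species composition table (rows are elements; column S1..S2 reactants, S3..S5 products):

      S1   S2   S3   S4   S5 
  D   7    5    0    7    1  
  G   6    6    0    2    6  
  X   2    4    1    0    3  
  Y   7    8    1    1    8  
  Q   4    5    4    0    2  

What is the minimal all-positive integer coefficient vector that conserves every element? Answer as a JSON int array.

D: 2·7+2·5 = 24 | 3·0+3·7+3·1 = 24
G: 2·6+2·6 = 24 | 3·0+3·2+3·6 = 24
X: 2·2+2·4 = 12 | 3·1+3·0+3·3 = 12
Y: 2·7+2·8 = 30 | 3·1+3·1+3·8 = 30
Q: 2·4+2·5 = 18 | 3·4+3·0+3·2 = 18
gcd(2,2,3,3,3) = 1

Coefficients: [2, 2, 3, 3, 3]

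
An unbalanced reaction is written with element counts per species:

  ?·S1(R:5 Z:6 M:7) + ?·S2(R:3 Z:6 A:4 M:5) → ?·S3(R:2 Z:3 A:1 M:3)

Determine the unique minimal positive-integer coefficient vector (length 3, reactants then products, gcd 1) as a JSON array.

R: 1·5+1·3 = 8 | 4·2 = 8
Z: 1·6+1·6 = 12 | 4·3 = 12
A: 1·0+1·4 = 4 | 4·1 = 4
M: 1·7+1·5 = 12 | 4·3 = 12
gcd(1,1,4) = 1

Coefficients: [1, 1, 4]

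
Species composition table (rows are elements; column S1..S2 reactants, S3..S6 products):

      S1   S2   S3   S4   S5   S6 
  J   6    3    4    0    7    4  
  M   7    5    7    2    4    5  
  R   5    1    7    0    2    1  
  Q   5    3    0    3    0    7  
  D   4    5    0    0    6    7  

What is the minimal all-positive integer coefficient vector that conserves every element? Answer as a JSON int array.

J: 5·6+4·3 = 42 | 3·4+3·0+2·7+4·4 = 42
M: 5·7+4·5 = 55 | 3·7+3·2+2·4+4·5 = 55
R: 5·5+4·1 = 29 | 3·7+3·0+2·2+4·1 = 29
Q: 5·5+4·3 = 37 | 3·0+3·3+2·0+4·7 = 37
D: 5·4+4·5 = 40 | 3·0+3·0+2·6+4·7 = 40
gcd(5,4,3,3,2,4) = 1

Coefficients: [5, 4, 3, 3, 2, 4]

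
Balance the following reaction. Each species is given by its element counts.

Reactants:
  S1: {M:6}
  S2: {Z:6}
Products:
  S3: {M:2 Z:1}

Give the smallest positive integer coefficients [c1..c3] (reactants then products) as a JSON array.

M: 2·6+1·0 = 12 | 6·2 = 12
Z: 2·0+1·6 = 6 | 6·1 = 6
gcd(2,1,6) = 1

Coefficients: [2, 1, 6]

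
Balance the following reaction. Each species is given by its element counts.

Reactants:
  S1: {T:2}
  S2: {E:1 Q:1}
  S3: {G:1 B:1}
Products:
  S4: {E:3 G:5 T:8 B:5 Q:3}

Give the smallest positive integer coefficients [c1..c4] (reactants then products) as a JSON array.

Coefficients: [4, 3, 5, 1]

E: 4·0+3·1+5·0 = 3 | 1·3 = 3
G: 4·0+3·0+5·1 = 5 | 1·5 = 5
T: 4·2+3·0+5·0 = 8 | 1·8 = 8
B: 4·0+3·0+5·1 = 5 | 1·5 = 5
Q: 4·0+3·1+5·0 = 3 | 1·3 = 3
gcd(4,3,5,1) = 1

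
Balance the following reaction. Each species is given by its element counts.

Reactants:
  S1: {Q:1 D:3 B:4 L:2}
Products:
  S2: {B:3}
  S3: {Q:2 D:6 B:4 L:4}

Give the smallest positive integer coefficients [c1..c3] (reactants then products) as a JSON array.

Coefficients: [6, 4, 3]

Q: 6·1 = 6 | 4·0+3·2 = 6
D: 6·3 = 18 | 4·0+3·6 = 18
B: 6·4 = 24 | 4·3+3·4 = 24
L: 6·2 = 12 | 4·0+3·4 = 12
gcd(6,4,3) = 1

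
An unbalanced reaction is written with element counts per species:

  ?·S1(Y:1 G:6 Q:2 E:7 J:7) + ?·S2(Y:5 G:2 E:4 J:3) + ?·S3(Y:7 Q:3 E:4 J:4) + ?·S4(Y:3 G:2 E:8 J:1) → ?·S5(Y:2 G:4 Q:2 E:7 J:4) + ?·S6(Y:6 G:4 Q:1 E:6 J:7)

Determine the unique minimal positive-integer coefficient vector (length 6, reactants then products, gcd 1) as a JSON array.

Y: 6·1+5·5+2·7+1·3 = 48 | 6·2+6·6 = 48
G: 6·6+5·2+2·0+1·2 = 48 | 6·4+6·4 = 48
Q: 6·2+5·0+2·3+1·0 = 18 | 6·2+6·1 = 18
E: 6·7+5·4+2·4+1·8 = 78 | 6·7+6·6 = 78
J: 6·7+5·3+2·4+1·1 = 66 | 6·4+6·7 = 66
gcd(6,5,2,1,6,6) = 1

Coefficients: [6, 5, 2, 1, 6, 6]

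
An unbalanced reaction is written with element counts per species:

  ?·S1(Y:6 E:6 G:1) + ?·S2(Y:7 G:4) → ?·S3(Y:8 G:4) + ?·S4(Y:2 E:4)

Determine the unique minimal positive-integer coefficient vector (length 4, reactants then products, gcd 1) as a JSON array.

Coefficients: [4, 4, 5, 6]

Y: 4·6+4·7 = 52 | 5·8+6·2 = 52
E: 4·6+4·0 = 24 | 5·0+6·4 = 24
G: 4·1+4·4 = 20 | 5·4+6·0 = 20
gcd(4,4,5,6) = 1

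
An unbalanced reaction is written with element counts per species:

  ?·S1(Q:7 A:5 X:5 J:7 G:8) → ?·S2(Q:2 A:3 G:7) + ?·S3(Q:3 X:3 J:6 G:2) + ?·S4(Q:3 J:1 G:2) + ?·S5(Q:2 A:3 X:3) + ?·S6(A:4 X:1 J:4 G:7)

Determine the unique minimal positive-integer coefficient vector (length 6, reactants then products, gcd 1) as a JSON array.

Q: 6·7 = 42 | 1·2+4·3+6·3+5·2+3·0 = 42
A: 6·5 = 30 | 1·3+4·0+6·0+5·3+3·4 = 30
X: 6·5 = 30 | 1·0+4·3+6·0+5·3+3·1 = 30
J: 6·7 = 42 | 1·0+4·6+6·1+5·0+3·4 = 42
G: 6·8 = 48 | 1·7+4·2+6·2+5·0+3·7 = 48
gcd(6,1,4,6,5,3) = 1

Coefficients: [6, 1, 4, 6, 5, 3]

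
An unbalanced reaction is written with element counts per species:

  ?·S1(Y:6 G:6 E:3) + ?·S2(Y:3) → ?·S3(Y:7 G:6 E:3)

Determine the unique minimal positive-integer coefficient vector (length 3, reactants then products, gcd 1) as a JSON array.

Coefficients: [3, 1, 3]

Y: 3·6+1·3 = 21 | 3·7 = 21
G: 3·6+1·0 = 18 | 3·6 = 18
E: 3·3+1·0 = 9 | 3·3 = 9
gcd(3,1,3) = 1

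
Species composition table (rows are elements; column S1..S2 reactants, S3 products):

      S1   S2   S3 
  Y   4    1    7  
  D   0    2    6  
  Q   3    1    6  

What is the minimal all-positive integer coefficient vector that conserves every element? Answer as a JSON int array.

Coefficients: [1, 3, 1]

Y: 1·4+3·1 = 7 | 1·7 = 7
D: 1·0+3·2 = 6 | 1·6 = 6
Q: 1·3+3·1 = 6 | 1·6 = 6
gcd(1,3,1) = 1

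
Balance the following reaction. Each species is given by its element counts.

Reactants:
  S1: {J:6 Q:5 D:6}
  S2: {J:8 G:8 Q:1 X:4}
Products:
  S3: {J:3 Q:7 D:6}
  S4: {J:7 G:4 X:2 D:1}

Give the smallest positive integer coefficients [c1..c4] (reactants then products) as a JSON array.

J: 5·6+3·8 = 54 | 4·3+6·7 = 54
G: 5·0+3·8 = 24 | 4·0+6·4 = 24
Q: 5·5+3·1 = 28 | 4·7+6·0 = 28
X: 5·0+3·4 = 12 | 4·0+6·2 = 12
D: 5·6+3·0 = 30 | 4·6+6·1 = 30
gcd(5,3,4,6) = 1

Coefficients: [5, 3, 4, 6]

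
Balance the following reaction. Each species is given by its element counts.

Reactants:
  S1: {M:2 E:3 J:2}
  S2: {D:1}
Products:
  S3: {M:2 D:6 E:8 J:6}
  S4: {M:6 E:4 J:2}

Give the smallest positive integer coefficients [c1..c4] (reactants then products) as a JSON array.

M: 4·2+6·0 = 8 | 1·2+1·6 = 8
D: 4·0+6·1 = 6 | 1·6+1·0 = 6
E: 4·3+6·0 = 12 | 1·8+1·4 = 12
J: 4·2+6·0 = 8 | 1·6+1·2 = 8
gcd(4,6,1,1) = 1

Coefficients: [4, 6, 1, 1]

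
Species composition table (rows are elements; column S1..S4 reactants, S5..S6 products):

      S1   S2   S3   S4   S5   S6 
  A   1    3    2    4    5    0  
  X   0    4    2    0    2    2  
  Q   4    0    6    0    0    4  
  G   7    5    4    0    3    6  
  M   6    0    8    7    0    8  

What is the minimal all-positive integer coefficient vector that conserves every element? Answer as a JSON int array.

Coefficients: [3, 5, 2, 2, 6, 6]

A: 3·1+5·3+2·2+2·4 = 30 | 6·5+6·0 = 30
X: 3·0+5·4+2·2+2·0 = 24 | 6·2+6·2 = 24
Q: 3·4+5·0+2·6+2·0 = 24 | 6·0+6·4 = 24
G: 3·7+5·5+2·4+2·0 = 54 | 6·3+6·6 = 54
M: 3·6+5·0+2·8+2·7 = 48 | 6·0+6·8 = 48
gcd(3,5,2,2,6,6) = 1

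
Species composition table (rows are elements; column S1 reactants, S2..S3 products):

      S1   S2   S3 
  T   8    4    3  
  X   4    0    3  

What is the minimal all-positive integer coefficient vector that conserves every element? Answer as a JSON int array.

T: 3·8 = 24 | 3·4+4·3 = 24
X: 3·4 = 12 | 3·0+4·3 = 12
gcd(3,3,4) = 1

Coefficients: [3, 3, 4]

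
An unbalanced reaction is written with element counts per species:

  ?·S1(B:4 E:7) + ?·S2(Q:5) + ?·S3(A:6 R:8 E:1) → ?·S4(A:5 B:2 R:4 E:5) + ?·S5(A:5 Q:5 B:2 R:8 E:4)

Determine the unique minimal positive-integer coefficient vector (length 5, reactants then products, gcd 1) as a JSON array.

A: 3·0+4·0+5·6 = 30 | 2·5+4·5 = 30
Q: 3·0+4·5+5·0 = 20 | 2·0+4·5 = 20
B: 3·4+4·0+5·0 = 12 | 2·2+4·2 = 12
R: 3·0+4·0+5·8 = 40 | 2·4+4·8 = 40
E: 3·7+4·0+5·1 = 26 | 2·5+4·4 = 26
gcd(3,4,5,2,4) = 1

Coefficients: [3, 4, 5, 2, 4]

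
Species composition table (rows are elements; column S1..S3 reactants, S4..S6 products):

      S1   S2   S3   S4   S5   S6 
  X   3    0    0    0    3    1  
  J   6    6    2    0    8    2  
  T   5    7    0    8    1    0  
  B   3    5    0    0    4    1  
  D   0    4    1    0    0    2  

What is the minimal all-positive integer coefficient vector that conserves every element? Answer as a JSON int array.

Coefficients: [6, 1, 2, 4, 5, 3]

X: 6·3+1·0+2·0 = 18 | 4·0+5·3+3·1 = 18
J: 6·6+1·6+2·2 = 46 | 4·0+5·8+3·2 = 46
T: 6·5+1·7+2·0 = 37 | 4·8+5·1+3·0 = 37
B: 6·3+1·5+2·0 = 23 | 4·0+5·4+3·1 = 23
D: 6·0+1·4+2·1 = 6 | 4·0+5·0+3·2 = 6
gcd(6,1,2,4,5,3) = 1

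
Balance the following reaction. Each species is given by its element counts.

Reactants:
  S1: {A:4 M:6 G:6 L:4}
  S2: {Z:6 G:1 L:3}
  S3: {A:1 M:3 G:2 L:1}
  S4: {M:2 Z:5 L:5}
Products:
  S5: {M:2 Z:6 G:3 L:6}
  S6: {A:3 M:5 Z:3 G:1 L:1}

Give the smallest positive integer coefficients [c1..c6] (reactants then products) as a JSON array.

A: 1·4+5·0+5·1+3·0 = 9 | 6·0+3·3 = 9
M: 1·6+5·0+5·3+3·2 = 27 | 6·2+3·5 = 27
Z: 1·0+5·6+5·0+3·5 = 45 | 6·6+3·3 = 45
G: 1·6+5·1+5·2+3·0 = 21 | 6·3+3·1 = 21
L: 1·4+5·3+5·1+3·5 = 39 | 6·6+3·1 = 39
gcd(1,5,5,3,6,3) = 1

Coefficients: [1, 5, 5, 3, 6, 3]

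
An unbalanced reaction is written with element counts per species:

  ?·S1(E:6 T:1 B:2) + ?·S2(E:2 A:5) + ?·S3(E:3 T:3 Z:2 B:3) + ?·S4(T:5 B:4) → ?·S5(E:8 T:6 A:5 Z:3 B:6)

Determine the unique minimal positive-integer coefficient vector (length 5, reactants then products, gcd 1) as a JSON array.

E: 1·6+4·2+6·3+1·0 = 32 | 4·8 = 32
T: 1·1+4·0+6·3+1·5 = 24 | 4·6 = 24
A: 1·0+4·5+6·0+1·0 = 20 | 4·5 = 20
Z: 1·0+4·0+6·2+1·0 = 12 | 4·3 = 12
B: 1·2+4·0+6·3+1·4 = 24 | 4·6 = 24
gcd(1,4,6,1,4) = 1

Coefficients: [1, 4, 6, 1, 4]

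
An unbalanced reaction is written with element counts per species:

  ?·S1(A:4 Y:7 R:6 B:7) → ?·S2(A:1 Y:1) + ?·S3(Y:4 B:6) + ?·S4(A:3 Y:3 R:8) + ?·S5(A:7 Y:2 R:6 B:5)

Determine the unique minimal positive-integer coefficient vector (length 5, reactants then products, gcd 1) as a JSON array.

A: 5·4 = 20 | 4·1+5·0+3·3+1·7 = 20
Y: 5·7 = 35 | 4·1+5·4+3·3+1·2 = 35
R: 5·6 = 30 | 4·0+5·0+3·8+1·6 = 30
B: 5·7 = 35 | 4·0+5·6+3·0+1·5 = 35
gcd(5,4,5,3,1) = 1

Coefficients: [5, 4, 5, 3, 1]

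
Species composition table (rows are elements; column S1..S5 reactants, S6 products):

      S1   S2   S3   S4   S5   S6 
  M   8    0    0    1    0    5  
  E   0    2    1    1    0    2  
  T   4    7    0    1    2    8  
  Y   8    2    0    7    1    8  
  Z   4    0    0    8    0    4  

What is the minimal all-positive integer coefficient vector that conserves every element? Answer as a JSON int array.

M: 3·8+3·0+3·0+1·1+3·0 = 25 | 5·5 = 25
E: 3·0+3·2+3·1+1·1+3·0 = 10 | 5·2 = 10
T: 3·4+3·7+3·0+1·1+3·2 = 40 | 5·8 = 40
Y: 3·8+3·2+3·0+1·7+3·1 = 40 | 5·8 = 40
Z: 3·4+3·0+3·0+1·8+3·0 = 20 | 5·4 = 20
gcd(3,3,3,1,3,5) = 1

Coefficients: [3, 3, 3, 1, 3, 5]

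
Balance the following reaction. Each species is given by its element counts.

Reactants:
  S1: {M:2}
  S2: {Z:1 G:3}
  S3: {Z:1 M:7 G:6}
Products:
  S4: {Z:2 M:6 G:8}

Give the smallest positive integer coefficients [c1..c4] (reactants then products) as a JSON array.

Coefficients: [2, 4, 2, 3]

Z: 2·0+4·1+2·1 = 6 | 3·2 = 6
M: 2·2+4·0+2·7 = 18 | 3·6 = 18
G: 2·0+4·3+2·6 = 24 | 3·8 = 24
gcd(2,4,2,3) = 1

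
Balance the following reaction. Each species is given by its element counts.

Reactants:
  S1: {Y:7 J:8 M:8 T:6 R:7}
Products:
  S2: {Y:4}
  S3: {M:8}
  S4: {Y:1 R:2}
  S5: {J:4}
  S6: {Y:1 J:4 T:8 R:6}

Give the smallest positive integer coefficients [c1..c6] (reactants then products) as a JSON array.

Y: 4·7 = 28 | 5·4+4·0+5·1+5·0+3·1 = 28
J: 4·8 = 32 | 5·0+4·0+5·0+5·4+3·4 = 32
M: 4·8 = 32 | 5·0+4·8+5·0+5·0+3·0 = 32
T: 4·6 = 24 | 5·0+4·0+5·0+5·0+3·8 = 24
R: 4·7 = 28 | 5·0+4·0+5·2+5·0+3·6 = 28
gcd(4,5,4,5,5,3) = 1

Coefficients: [4, 5, 4, 5, 5, 3]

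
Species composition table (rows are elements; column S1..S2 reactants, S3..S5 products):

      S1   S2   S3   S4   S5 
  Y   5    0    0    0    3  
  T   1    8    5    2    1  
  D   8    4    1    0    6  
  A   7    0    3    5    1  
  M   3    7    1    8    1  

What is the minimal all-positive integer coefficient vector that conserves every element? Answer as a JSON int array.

Y: 3·5+2·0 = 15 | 2·0+2·0+5·3 = 15
T: 3·1+2·8 = 19 | 2·5+2·2+5·1 = 19
D: 3·8+2·4 = 32 | 2·1+2·0+5·6 = 32
A: 3·7+2·0 = 21 | 2·3+2·5+5·1 = 21
M: 3·3+2·7 = 23 | 2·1+2·8+5·1 = 23
gcd(3,2,2,2,5) = 1

Coefficients: [3, 2, 2, 2, 5]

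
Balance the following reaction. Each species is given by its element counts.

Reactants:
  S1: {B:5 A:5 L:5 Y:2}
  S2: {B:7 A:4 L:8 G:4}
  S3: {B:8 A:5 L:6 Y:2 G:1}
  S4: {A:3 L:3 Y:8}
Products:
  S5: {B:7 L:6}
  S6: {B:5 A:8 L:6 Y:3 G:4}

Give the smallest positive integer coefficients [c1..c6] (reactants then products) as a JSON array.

Coefficients: [1, 5, 4, 1, 6, 6]

B: 1·5+5·7+4·8+1·0 = 72 | 6·7+6·5 = 72
A: 1·5+5·4+4·5+1·3 = 48 | 6·0+6·8 = 48
L: 1·5+5·8+4·6+1·3 = 72 | 6·6+6·6 = 72
Y: 1·2+5·0+4·2+1·8 = 18 | 6·0+6·3 = 18
G: 1·0+5·4+4·1+1·0 = 24 | 6·0+6·4 = 24
gcd(1,5,4,1,6,6) = 1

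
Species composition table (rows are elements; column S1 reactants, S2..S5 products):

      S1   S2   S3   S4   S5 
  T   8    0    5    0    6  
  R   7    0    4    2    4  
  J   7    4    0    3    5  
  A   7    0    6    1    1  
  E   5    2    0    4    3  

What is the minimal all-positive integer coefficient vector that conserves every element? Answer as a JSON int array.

T: 4·8 = 32 | 3·0+4·5+2·0+2·6 = 32
R: 4·7 = 28 | 3·0+4·4+2·2+2·4 = 28
J: 4·7 = 28 | 3·4+4·0+2·3+2·5 = 28
A: 4·7 = 28 | 3·0+4·6+2·1+2·1 = 28
E: 4·5 = 20 | 3·2+4·0+2·4+2·3 = 20
gcd(4,3,4,2,2) = 1

Coefficients: [4, 3, 4, 2, 2]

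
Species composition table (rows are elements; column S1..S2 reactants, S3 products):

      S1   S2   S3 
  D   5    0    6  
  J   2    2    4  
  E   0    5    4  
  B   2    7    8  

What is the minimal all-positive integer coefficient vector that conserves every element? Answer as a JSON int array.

D: 6·5+4·0 = 30 | 5·6 = 30
J: 6·2+4·2 = 20 | 5·4 = 20
E: 6·0+4·5 = 20 | 5·4 = 20
B: 6·2+4·7 = 40 | 5·8 = 40
gcd(6,4,5) = 1

Coefficients: [6, 4, 5]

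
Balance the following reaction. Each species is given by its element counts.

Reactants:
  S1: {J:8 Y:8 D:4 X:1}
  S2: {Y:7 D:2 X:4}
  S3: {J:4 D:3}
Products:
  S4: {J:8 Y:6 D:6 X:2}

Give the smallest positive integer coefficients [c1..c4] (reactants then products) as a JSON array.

Coefficients: [2, 2, 6, 5]

J: 2·8+2·0+6·4 = 40 | 5·8 = 40
Y: 2·8+2·7+6·0 = 30 | 5·6 = 30
D: 2·4+2·2+6·3 = 30 | 5·6 = 30
X: 2·1+2·4+6·0 = 10 | 5·2 = 10
gcd(2,2,6,5) = 1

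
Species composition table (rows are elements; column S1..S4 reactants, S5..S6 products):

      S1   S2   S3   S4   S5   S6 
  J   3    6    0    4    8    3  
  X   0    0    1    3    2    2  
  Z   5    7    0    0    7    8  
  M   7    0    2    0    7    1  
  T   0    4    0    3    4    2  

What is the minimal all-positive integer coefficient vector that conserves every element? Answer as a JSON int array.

Coefficients: [3, 3, 4, 2, 4, 1]

J: 3·3+3·6+4·0+2·4 = 35 | 4·8+1·3 = 35
X: 3·0+3·0+4·1+2·3 = 10 | 4·2+1·2 = 10
Z: 3·5+3·7+4·0+2·0 = 36 | 4·7+1·8 = 36
M: 3·7+3·0+4·2+2·0 = 29 | 4·7+1·1 = 29
T: 3·0+3·4+4·0+2·3 = 18 | 4·4+1·2 = 18
gcd(3,3,4,2,4,1) = 1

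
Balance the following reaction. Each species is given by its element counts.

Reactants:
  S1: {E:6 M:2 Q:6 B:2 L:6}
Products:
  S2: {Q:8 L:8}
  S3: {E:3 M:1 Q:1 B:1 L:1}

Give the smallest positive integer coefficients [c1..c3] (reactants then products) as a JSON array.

Coefficients: [2, 1, 4]

E: 2·6 = 12 | 1·0+4·3 = 12
M: 2·2 = 4 | 1·0+4·1 = 4
Q: 2·6 = 12 | 1·8+4·1 = 12
B: 2·2 = 4 | 1·0+4·1 = 4
L: 2·6 = 12 | 1·8+4·1 = 12
gcd(2,1,4) = 1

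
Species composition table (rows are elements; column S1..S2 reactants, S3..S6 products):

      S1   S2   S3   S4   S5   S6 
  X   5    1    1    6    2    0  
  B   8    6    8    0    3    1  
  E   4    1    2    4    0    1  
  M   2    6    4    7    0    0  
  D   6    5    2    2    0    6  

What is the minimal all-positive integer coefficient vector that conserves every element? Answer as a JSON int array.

Coefficients: [5, 4, 5, 2, 6, 6]

X: 5·5+4·1 = 29 | 5·1+2·6+6·2+6·0 = 29
B: 5·8+4·6 = 64 | 5·8+2·0+6·3+6·1 = 64
E: 5·4+4·1 = 24 | 5·2+2·4+6·0+6·1 = 24
M: 5·2+4·6 = 34 | 5·4+2·7+6·0+6·0 = 34
D: 5·6+4·5 = 50 | 5·2+2·2+6·0+6·6 = 50
gcd(5,4,5,2,6,6) = 1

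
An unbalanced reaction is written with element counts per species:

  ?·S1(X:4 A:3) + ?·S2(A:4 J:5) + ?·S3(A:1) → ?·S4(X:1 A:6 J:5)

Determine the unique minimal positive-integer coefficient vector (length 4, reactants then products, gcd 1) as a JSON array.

X: 1·4+4·0+5·0 = 4 | 4·1 = 4
A: 1·3+4·4+5·1 = 24 | 4·6 = 24
J: 1·0+4·5+5·0 = 20 | 4·5 = 20
gcd(1,4,5,4) = 1

Coefficients: [1, 4, 5, 4]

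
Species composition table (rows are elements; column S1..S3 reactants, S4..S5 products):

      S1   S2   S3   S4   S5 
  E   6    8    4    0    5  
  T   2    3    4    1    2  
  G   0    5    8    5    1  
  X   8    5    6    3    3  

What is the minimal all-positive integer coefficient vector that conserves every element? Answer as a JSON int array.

Coefficients: [1, 2, 2, 4, 6]

E: 1·6+2·8+2·4 = 30 | 4·0+6·5 = 30
T: 1·2+2·3+2·4 = 16 | 4·1+6·2 = 16
G: 1·0+2·5+2·8 = 26 | 4·5+6·1 = 26
X: 1·8+2·5+2·6 = 30 | 4·3+6·3 = 30
gcd(1,2,2,4,6) = 1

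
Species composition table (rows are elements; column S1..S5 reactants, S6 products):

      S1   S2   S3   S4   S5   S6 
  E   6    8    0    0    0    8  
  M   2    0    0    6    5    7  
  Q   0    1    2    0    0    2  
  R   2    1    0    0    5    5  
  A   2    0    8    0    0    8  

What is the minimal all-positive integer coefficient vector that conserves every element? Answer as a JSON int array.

E: 4·6+2·8+4·0+2·0+3·0 = 40 | 5·8 = 40
M: 4·2+2·0+4·0+2·6+3·5 = 35 | 5·7 = 35
Q: 4·0+2·1+4·2+2·0+3·0 = 10 | 5·2 = 10
R: 4·2+2·1+4·0+2·0+3·5 = 25 | 5·5 = 25
A: 4·2+2·0+4·8+2·0+3·0 = 40 | 5·8 = 40
gcd(4,2,4,2,3,5) = 1

Coefficients: [4, 2, 4, 2, 3, 5]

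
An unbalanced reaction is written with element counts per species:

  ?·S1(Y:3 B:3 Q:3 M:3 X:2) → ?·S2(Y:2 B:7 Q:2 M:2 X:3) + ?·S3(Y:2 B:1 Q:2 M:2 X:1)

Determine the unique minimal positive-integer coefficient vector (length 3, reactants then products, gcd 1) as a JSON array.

Y: 4·3 = 12 | 1·2+5·2 = 12
B: 4·3 = 12 | 1·7+5·1 = 12
Q: 4·3 = 12 | 1·2+5·2 = 12
M: 4·3 = 12 | 1·2+5·2 = 12
X: 4·2 = 8 | 1·3+5·1 = 8
gcd(4,1,5) = 1

Coefficients: [4, 1, 5]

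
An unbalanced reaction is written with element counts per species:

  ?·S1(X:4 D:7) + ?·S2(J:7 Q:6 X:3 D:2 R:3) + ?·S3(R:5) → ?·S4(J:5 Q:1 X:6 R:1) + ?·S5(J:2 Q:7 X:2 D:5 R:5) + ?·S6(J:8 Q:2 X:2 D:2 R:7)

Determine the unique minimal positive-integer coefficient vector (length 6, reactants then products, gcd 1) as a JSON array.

Coefficients: [2, 6, 5, 2, 4, 3]

J: 2·0+6·7+5·0 = 42 | 2·5+4·2+3·8 = 42
Q: 2·0+6·6+5·0 = 36 | 2·1+4·7+3·2 = 36
X: 2·4+6·3+5·0 = 26 | 2·6+4·2+3·2 = 26
D: 2·7+6·2+5·0 = 26 | 2·0+4·5+3·2 = 26
R: 2·0+6·3+5·5 = 43 | 2·1+4·5+3·7 = 43
gcd(2,6,5,2,4,3) = 1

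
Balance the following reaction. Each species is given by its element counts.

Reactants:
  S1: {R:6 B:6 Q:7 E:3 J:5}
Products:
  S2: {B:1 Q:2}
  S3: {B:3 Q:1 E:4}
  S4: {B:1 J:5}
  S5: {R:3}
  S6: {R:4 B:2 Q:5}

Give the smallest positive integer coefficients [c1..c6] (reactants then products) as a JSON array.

Coefficients: [4, 5, 3, 4, 4, 3]

R: 4·6 = 24 | 5·0+3·0+4·0+4·3+3·4 = 24
B: 4·6 = 24 | 5·1+3·3+4·1+4·0+3·2 = 24
Q: 4·7 = 28 | 5·2+3·1+4·0+4·0+3·5 = 28
E: 4·3 = 12 | 5·0+3·4+4·0+4·0+3·0 = 12
J: 4·5 = 20 | 5·0+3·0+4·5+4·0+3·0 = 20
gcd(4,5,3,4,4,3) = 1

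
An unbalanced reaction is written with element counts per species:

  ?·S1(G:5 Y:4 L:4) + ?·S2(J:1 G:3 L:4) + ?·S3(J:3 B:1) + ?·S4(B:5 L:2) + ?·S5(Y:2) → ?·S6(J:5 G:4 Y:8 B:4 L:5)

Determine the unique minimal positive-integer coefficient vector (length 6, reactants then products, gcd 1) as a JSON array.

J: 1·0+1·1+3·3+1·0+6·0 = 10 | 2·5 = 10
G: 1·5+1·3+3·0+1·0+6·0 = 8 | 2·4 = 8
Y: 1·4+1·0+3·0+1·0+6·2 = 16 | 2·8 = 16
B: 1·0+1·0+3·1+1·5+6·0 = 8 | 2·4 = 8
L: 1·4+1·4+3·0+1·2+6·0 = 10 | 2·5 = 10
gcd(1,1,3,1,6,2) = 1

Coefficients: [1, 1, 3, 1, 6, 2]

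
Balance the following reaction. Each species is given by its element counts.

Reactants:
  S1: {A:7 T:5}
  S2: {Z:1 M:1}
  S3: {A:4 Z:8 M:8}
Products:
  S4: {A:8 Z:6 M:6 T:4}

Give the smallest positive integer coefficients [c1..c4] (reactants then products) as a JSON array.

A: 4·7+6·0+3·4 = 40 | 5·8 = 40
Z: 4·0+6·1+3·8 = 30 | 5·6 = 30
M: 4·0+6·1+3·8 = 30 | 5·6 = 30
T: 4·5+6·0+3·0 = 20 | 5·4 = 20
gcd(4,6,3,5) = 1

Coefficients: [4, 6, 3, 5]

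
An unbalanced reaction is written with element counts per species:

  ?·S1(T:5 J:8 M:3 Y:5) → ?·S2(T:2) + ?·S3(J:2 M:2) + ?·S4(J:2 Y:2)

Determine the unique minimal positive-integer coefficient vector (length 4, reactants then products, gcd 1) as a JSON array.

T: 2·5 = 10 | 5·2+3·0+5·0 = 10
J: 2·8 = 16 | 5·0+3·2+5·2 = 16
M: 2·3 = 6 | 5·0+3·2+5·0 = 6
Y: 2·5 = 10 | 5·0+3·0+5·2 = 10
gcd(2,5,3,5) = 1

Coefficients: [2, 5, 3, 5]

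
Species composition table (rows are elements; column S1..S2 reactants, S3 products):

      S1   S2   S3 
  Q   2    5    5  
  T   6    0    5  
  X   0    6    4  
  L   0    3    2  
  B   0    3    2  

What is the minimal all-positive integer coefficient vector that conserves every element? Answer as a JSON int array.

Q: 5·2+4·5 = 30 | 6·5 = 30
T: 5·6+4·0 = 30 | 6·5 = 30
X: 5·0+4·6 = 24 | 6·4 = 24
L: 5·0+4·3 = 12 | 6·2 = 12
B: 5·0+4·3 = 12 | 6·2 = 12
gcd(5,4,6) = 1

Coefficients: [5, 4, 6]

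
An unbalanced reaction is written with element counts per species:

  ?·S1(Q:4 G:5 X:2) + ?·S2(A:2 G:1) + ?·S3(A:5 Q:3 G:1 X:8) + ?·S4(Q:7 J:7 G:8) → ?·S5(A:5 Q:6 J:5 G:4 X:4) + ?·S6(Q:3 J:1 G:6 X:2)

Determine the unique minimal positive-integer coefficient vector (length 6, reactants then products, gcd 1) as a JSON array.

Coefficients: [1, 5, 4, 5, 6, 5]

A: 1·0+5·2+4·5+5·0 = 30 | 6·5+5·0 = 30
Q: 1·4+5·0+4·3+5·7 = 51 | 6·6+5·3 = 51
J: 1·0+5·0+4·0+5·7 = 35 | 6·5+5·1 = 35
G: 1·5+5·1+4·1+5·8 = 54 | 6·4+5·6 = 54
X: 1·2+5·0+4·8+5·0 = 34 | 6·4+5·2 = 34
gcd(1,5,4,5,6,5) = 1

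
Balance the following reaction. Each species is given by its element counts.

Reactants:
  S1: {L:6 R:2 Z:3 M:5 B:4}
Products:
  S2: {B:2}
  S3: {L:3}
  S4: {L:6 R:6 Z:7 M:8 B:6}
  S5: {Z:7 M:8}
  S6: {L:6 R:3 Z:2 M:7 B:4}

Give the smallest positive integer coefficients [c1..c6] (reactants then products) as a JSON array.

L: 6·6 = 36 | 5·0+6·3+1·6+1·0+2·6 = 36
R: 6·2 = 12 | 5·0+6·0+1·6+1·0+2·3 = 12
Z: 6·3 = 18 | 5·0+6·0+1·7+1·7+2·2 = 18
M: 6·5 = 30 | 5·0+6·0+1·8+1·8+2·7 = 30
B: 6·4 = 24 | 5·2+6·0+1·6+1·0+2·4 = 24
gcd(6,5,6,1,1,2) = 1

Coefficients: [6, 5, 6, 1, 1, 2]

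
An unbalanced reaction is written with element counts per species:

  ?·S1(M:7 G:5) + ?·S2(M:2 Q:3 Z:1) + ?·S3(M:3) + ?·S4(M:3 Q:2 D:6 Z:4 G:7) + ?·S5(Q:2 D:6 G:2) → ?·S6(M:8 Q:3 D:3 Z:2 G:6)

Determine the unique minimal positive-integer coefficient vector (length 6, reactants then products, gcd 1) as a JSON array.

Coefficients: [4, 4, 2, 2, 1, 6]

M: 4·7+4·2+2·3+2·3+1·0 = 48 | 6·8 = 48
Q: 4·0+4·3+2·0+2·2+1·2 = 18 | 6·3 = 18
D: 4·0+4·0+2·0+2·6+1·6 = 18 | 6·3 = 18
Z: 4·0+4·1+2·0+2·4+1·0 = 12 | 6·2 = 12
G: 4·5+4·0+2·0+2·7+1·2 = 36 | 6·6 = 36
gcd(4,4,2,2,1,6) = 1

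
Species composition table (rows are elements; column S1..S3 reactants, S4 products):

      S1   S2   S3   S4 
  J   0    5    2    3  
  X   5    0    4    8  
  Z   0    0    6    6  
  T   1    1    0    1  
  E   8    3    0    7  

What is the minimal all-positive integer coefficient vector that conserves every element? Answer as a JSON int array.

Coefficients: [4, 1, 5, 5]

J: 4·0+1·5+5·2 = 15 | 5·3 = 15
X: 4·5+1·0+5·4 = 40 | 5·8 = 40
Z: 4·0+1·0+5·6 = 30 | 5·6 = 30
T: 4·1+1·1+5·0 = 5 | 5·1 = 5
E: 4·8+1·3+5·0 = 35 | 5·7 = 35
gcd(4,1,5,5) = 1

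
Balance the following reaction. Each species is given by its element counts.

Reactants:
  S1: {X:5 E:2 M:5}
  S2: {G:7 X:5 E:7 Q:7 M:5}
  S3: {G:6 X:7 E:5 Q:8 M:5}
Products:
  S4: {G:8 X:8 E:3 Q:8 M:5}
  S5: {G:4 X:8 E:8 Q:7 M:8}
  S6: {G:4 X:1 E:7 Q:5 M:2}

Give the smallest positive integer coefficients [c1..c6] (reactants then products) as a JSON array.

G: 1·0+4·7+6·6 = 64 | 5·8+3·4+3·4 = 64
X: 1·5+4·5+6·7 = 67 | 5·8+3·8+3·1 = 67
E: 1·2+4·7+6·5 = 60 | 5·3+3·8+3·7 = 60
Q: 1·0+4·7+6·8 = 76 | 5·8+3·7+3·5 = 76
M: 1·5+4·5+6·5 = 55 | 5·5+3·8+3·2 = 55
gcd(1,4,6,5,3,3) = 1

Coefficients: [1, 4, 6, 5, 3, 3]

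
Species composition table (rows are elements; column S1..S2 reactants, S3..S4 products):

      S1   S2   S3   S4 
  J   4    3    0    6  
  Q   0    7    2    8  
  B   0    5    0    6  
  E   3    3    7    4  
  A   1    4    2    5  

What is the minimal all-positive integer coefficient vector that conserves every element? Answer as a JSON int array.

J: 3·4+6·3 = 30 | 1·0+5·6 = 30
Q: 3·0+6·7 = 42 | 1·2+5·8 = 42
B: 3·0+6·5 = 30 | 1·0+5·6 = 30
E: 3·3+6·3 = 27 | 1·7+5·4 = 27
A: 3·1+6·4 = 27 | 1·2+5·5 = 27
gcd(3,6,1,5) = 1

Coefficients: [3, 6, 1, 5]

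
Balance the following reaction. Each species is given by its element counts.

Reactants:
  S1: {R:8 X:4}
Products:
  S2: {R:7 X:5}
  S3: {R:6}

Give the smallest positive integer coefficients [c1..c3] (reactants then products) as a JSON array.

Coefficients: [5, 4, 2]

R: 5·8 = 40 | 4·7+2·6 = 40
X: 5·4 = 20 | 4·5+2·0 = 20
gcd(5,4,2) = 1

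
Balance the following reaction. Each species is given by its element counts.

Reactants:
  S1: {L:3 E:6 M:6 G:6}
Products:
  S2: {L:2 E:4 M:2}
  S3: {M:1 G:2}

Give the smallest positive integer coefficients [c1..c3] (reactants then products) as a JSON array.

L: 2·3 = 6 | 3·2+6·0 = 6
E: 2·6 = 12 | 3·4+6·0 = 12
M: 2·6 = 12 | 3·2+6·1 = 12
G: 2·6 = 12 | 3·0+6·2 = 12
gcd(2,3,6) = 1

Coefficients: [2, 3, 6]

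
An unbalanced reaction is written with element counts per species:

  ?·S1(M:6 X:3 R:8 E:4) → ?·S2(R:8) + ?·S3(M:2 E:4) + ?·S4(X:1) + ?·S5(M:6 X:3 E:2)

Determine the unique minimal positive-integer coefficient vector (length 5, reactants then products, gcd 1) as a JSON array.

Coefficients: [5, 5, 3, 3, 4]

M: 5·6 = 30 | 5·0+3·2+3·0+4·6 = 30
X: 5·3 = 15 | 5·0+3·0+3·1+4·3 = 15
R: 5·8 = 40 | 5·8+3·0+3·0+4·0 = 40
E: 5·4 = 20 | 5·0+3·4+3·0+4·2 = 20
gcd(5,5,3,3,4) = 1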